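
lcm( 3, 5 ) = 15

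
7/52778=7/52778 = 0.00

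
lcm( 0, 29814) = 0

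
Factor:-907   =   - 907^1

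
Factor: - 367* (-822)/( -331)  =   - 2^1* 3^1*137^1*331^(- 1 ) * 367^1= - 301674/331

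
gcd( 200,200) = 200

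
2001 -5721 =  - 3720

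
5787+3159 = 8946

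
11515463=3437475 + 8077988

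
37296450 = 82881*450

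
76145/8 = 9518 + 1/8 = 9518.12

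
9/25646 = 9/25646 = 0.00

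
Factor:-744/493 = - 2^3*3^1 * 17^( - 1 ) *29^(-1)*31^1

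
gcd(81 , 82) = 1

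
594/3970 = 297/1985 = 0.15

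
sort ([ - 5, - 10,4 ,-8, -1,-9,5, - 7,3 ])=[ - 10,-9, - 8, - 7, - 5,-1, 3, 4,5 ]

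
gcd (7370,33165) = 3685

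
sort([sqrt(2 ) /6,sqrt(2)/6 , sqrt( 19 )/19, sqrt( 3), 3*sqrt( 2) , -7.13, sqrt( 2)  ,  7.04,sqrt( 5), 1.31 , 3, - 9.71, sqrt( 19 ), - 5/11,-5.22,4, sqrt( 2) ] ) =[ - 9.71 , - 7.13, - 5.22,-5/11, sqrt(19) /19, sqrt( 2)/6,sqrt( 2)/6 , 1.31, sqrt ( 2), sqrt( 2 ),sqrt( 3),sqrt( 5) , 3, 4, 3*sqrt( 2), sqrt(19), 7.04]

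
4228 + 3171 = 7399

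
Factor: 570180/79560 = 2^(-1) *3^( - 1 )*43^1= 43/6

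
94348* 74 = 6981752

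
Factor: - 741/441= - 247/147 = -  3^( - 1)*7^( - 2) * 13^1 * 19^1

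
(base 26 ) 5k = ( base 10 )150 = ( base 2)10010110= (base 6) 410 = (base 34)4E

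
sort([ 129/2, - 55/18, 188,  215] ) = [ - 55/18, 129/2,188,215]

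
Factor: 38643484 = 2^2*11^1*31^1*41^1*691^1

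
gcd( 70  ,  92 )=2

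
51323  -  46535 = 4788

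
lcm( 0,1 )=0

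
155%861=155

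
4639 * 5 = 23195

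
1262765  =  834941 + 427824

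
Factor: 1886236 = 2^2*11^1*163^1 * 263^1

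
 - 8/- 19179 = 8/19179 =0.00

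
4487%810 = 437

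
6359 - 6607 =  - 248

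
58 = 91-33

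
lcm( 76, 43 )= 3268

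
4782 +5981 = 10763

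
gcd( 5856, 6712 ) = 8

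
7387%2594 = 2199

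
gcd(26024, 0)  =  26024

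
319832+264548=584380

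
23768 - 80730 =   -  56962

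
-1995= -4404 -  - 2409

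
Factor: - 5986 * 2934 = -2^2*3^2*41^1*73^1*163^1 = -17562924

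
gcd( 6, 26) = 2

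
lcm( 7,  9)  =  63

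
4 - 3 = 1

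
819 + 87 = 906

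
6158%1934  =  356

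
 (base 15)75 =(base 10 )110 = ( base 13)86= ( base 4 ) 1232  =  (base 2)1101110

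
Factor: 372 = 2^2 * 3^1* 31^1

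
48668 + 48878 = 97546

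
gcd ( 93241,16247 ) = 1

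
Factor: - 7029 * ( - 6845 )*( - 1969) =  - 3^2 * 5^1 *11^2 * 37^2 * 71^1  *179^1=   - 94735491345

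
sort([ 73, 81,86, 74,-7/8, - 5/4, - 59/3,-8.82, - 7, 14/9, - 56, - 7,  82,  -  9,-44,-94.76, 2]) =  [-94.76, - 56  ,-44,-59/3,-9,-8.82, - 7, - 7,  -  5/4, - 7/8,14/9, 2,73 , 74, 81,82,86 ] 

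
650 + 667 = 1317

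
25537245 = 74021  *345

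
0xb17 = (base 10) 2839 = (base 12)1787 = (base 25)4DE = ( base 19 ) 7g8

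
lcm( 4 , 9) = 36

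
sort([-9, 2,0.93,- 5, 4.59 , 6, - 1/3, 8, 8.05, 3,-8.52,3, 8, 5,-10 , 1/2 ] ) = [-10, - 9, - 8.52, - 5, - 1/3,1/2, 0.93, 2, 3,  3, 4.59,5, 6,  8,  8,8.05]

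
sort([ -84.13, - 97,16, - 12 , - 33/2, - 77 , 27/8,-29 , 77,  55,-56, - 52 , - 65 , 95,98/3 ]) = [-97,-84.13,  -  77, - 65, - 56 , - 52, - 29,  -  33/2, - 12, 27/8, 16, 98/3,55 , 77, 95 ] 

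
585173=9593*61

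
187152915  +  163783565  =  350936480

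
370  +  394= 764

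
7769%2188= 1205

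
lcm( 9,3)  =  9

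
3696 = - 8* ( -462 ) 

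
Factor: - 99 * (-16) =2^4*3^2 *11^1= 1584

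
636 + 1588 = 2224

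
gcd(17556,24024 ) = 924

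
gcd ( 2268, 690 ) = 6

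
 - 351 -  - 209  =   - 142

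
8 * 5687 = 45496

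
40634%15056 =10522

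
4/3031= 4/3031 = 0.00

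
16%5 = 1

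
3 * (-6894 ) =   -  20682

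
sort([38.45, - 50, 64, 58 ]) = [ - 50, 38.45 , 58 , 64] 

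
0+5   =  5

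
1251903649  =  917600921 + 334302728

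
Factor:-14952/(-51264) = 2^( - 3 )*3^(  -  1 )*7^1 = 7/24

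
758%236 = 50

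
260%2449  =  260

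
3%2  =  1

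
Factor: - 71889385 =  - 5^1*14377877^1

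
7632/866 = 8 + 352/433 = 8.81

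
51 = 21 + 30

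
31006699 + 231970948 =262977647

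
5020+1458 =6478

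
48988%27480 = 21508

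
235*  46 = 10810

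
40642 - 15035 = 25607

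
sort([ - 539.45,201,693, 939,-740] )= [ - 740, - 539.45,201,693,939 ]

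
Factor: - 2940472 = -2^3*367559^1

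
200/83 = 200/83=2.41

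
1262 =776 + 486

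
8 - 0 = 8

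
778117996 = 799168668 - 21050672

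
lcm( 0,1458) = 0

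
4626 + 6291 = 10917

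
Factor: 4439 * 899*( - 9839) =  - 23^1*29^1*31^1* 193^1*9839^1 = -39264113579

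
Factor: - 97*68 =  - 2^2*17^1 * 97^1 = -6596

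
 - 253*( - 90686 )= 22943558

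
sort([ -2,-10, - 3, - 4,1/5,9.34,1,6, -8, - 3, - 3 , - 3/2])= [ - 10, - 8, - 4, - 3, - 3, - 3, - 2, - 3/2,1/5 , 1,6, 9.34]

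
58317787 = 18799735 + 39518052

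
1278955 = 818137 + 460818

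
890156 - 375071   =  515085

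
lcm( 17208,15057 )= 120456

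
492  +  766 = 1258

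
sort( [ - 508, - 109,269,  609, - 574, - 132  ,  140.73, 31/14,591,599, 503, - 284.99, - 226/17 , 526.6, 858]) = [ - 574, - 508,-284.99,-132, - 109, - 226/17, 31/14,140.73,269,503,  526.6,591,599,609,858]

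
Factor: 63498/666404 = 31749/333202 = 2^( - 1)* 3^1*19^1*557^1*166601^ (-1)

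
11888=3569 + 8319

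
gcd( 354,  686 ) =2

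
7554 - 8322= -768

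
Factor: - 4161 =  - 3^1 *19^1 * 73^1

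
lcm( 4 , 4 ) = 4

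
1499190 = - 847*( - 1770) 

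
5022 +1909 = 6931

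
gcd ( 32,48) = 16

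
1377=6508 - 5131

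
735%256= 223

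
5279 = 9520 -4241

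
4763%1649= 1465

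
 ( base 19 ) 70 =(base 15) 8d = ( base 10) 133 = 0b10000101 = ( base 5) 1013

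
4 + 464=468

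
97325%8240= 6685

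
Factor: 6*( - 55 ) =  - 2^1*3^1*5^1 * 11^1 =- 330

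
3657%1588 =481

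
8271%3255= 1761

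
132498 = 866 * 153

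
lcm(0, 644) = 0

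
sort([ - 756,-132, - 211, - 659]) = [ - 756, - 659,- 211,-132]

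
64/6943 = 64/6943 = 0.01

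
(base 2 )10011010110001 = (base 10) 9905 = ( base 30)b05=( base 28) CHL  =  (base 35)830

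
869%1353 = 869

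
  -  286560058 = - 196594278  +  -89965780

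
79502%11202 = 1088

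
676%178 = 142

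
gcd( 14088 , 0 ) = 14088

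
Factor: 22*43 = 946=   2^1* 11^1 * 43^1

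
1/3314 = 1/3314 = 0.00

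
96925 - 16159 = 80766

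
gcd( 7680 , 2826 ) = 6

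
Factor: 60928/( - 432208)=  - 2^5*227^( - 1 ) = -32/227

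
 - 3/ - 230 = 3/230 = 0.01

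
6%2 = 0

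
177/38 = 4 + 25/38= 4.66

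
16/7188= 4/1797  =  0.00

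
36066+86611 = 122677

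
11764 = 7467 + 4297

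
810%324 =162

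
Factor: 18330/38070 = 13/27 = 3^( - 3)*13^1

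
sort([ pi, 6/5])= [ 6/5, pi] 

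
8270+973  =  9243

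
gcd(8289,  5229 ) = 9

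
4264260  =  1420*3003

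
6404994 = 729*8786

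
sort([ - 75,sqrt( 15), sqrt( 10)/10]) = [ - 75,sqrt( 10 )/10, sqrt ( 15)]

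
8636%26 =4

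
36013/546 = 65+523/546 = 65.96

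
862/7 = 862/7 = 123.14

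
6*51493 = 308958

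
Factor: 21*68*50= 2^3*3^1*5^2 * 7^1*17^1 = 71400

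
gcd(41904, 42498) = 54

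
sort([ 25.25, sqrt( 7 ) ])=[sqrt(7), 25.25]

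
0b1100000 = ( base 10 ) 96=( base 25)3l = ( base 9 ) 116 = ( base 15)66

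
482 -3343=-2861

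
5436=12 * 453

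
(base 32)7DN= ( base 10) 7607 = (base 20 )j07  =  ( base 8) 16667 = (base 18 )158B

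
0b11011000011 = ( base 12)1003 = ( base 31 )1oq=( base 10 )1731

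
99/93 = 33/31  =  1.06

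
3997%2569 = 1428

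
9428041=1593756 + 7834285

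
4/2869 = 4/2869 = 0.00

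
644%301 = 42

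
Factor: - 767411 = - 281^1*2731^1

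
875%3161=875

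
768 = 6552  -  5784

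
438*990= 433620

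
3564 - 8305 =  - 4741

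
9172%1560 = 1372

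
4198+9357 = 13555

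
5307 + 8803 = 14110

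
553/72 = 7 + 49/72 = 7.68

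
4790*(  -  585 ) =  - 2802150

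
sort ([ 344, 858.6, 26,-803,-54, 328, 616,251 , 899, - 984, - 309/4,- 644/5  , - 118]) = [ - 984, - 803, - 644/5,-118, - 309/4, - 54,  26, 251, 328,344, 616,858.6, 899]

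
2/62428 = 1/31214 =0.00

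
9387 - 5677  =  3710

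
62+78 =140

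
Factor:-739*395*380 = -110923900 =- 2^2 * 5^2  *19^1*79^1 *739^1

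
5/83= 5/83 = 0.06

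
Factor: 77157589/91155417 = 3^(  -  1 )*23^( -1) *1321093^(  -  1 )*77157589^1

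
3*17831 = 53493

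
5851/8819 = 5851/8819 = 0.66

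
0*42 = 0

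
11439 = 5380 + 6059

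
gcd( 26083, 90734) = 1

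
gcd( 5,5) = 5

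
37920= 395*96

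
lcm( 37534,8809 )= 863282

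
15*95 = 1425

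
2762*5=13810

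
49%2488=49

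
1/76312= 1/76312   =  0.00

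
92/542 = 46/271= 0.17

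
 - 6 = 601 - 607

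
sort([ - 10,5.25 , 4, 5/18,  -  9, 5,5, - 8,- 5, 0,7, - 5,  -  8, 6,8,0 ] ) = [-10, - 9, - 8, - 8, - 5, - 5,  0,0, 5/18, 4,5, 5,5.25, 6,  7,8 ]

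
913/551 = 1  +  362/551 = 1.66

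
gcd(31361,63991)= 1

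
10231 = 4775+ 5456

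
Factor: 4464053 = 11^2*79^1 * 467^1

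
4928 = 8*616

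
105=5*21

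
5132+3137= 8269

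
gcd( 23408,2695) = 77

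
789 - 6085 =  - 5296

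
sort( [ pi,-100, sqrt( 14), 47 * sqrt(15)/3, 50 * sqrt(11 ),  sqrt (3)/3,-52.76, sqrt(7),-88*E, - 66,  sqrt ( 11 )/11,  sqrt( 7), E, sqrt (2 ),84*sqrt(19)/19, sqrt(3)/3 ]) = [ -88*E,  -  100,  -  66, - 52.76, sqrt(11 ) /11, sqrt( 3) /3 , sqrt(3)/3  ,  sqrt( 2),sqrt (7), sqrt(7), E, pi,sqrt( 14), 84*sqrt(19)/19, 47*sqrt(15 ) /3, 50*sqrt(11 )]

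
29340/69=9780/23 = 425.22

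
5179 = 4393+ 786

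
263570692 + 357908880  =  621479572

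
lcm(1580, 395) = 1580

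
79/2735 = 79/2735 = 0.03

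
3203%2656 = 547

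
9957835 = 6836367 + 3121468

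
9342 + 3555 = 12897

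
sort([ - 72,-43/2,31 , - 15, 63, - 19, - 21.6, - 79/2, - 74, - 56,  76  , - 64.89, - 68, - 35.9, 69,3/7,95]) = [ - 74, - 72,- 68,  -  64.89, - 56, - 79/2, - 35.9,-21.6, - 43/2, - 19, - 15, 3/7,31, 63,69,  76 , 95 ] 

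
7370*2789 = 20554930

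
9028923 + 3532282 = 12561205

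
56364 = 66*854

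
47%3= 2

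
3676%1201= 73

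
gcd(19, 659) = 1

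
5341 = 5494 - 153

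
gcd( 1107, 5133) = 3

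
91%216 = 91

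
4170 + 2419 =6589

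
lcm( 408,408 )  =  408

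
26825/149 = 180+5/149= 180.03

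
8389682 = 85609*98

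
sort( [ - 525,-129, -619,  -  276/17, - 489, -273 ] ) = [ - 619, - 525, - 489, - 273, - 129, - 276/17]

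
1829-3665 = -1836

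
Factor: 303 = 3^1*101^1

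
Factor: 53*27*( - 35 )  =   - 3^3*5^1*7^1*53^1  =  - 50085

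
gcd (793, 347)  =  1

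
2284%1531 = 753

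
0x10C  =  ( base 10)268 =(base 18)EG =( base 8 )414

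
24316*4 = 97264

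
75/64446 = 25/21482  =  0.00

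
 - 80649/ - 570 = 26883/190 = 141.49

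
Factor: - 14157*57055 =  - 3^2*5^1*11^2*13^1*11411^1 = -807727635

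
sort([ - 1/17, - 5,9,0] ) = [ - 5, - 1/17, 0, 9]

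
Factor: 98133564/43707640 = 845979/376790 = 2^( - 1)*3^1*5^ (  -  1)*41^(-1 )  *919^( - 1 ) * 281993^1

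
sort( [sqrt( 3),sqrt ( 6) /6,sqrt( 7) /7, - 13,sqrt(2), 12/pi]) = [ - 13,sqrt(7) /7, sqrt( 6 )/6, sqrt(2), sqrt( 3), 12/pi]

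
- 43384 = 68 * (- 638 ) 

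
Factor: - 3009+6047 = 3038 =2^1*7^2*31^1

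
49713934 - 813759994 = -764046060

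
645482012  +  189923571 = 835405583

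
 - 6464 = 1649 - 8113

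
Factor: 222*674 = 149628 = 2^2*3^1*37^1*337^1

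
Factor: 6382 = 2^1*3191^1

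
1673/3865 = 1673/3865 = 0.43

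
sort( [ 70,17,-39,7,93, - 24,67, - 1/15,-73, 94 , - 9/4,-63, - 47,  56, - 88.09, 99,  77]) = [ - 88.09, - 73, - 63,-47, - 39, - 24, - 9/4, - 1/15, 7, 17, 56,  67,70, 77,93,94 , 99 ]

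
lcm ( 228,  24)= 456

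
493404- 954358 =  - 460954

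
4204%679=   130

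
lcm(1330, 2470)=17290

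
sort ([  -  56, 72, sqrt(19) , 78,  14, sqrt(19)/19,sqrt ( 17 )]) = [- 56,sqrt (19 ) /19 , sqrt(17),sqrt(19 ),  14, 72,78]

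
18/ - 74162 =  -9/37081 = - 0.00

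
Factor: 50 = 2^1*5^2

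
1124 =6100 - 4976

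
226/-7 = -33 + 5/7 = -32.29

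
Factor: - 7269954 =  - 2^1*3^1*1211659^1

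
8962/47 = 8962/47 = 190.68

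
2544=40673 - 38129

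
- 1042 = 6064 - 7106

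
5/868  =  5/868 = 0.01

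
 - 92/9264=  - 1  +  2293/2316 = - 0.01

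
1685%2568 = 1685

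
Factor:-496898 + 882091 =385193 = 385193^1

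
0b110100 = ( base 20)2c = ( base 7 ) 103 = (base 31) 1L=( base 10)52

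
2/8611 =2/8611   =  0.00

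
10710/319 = 33  +  183/319= 33.57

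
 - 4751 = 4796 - 9547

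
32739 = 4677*7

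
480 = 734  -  254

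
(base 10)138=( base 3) 12010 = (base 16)8a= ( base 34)42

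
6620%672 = 572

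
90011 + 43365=133376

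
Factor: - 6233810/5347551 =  - 566710/486141 =-2^1*3^( - 1 )*5^1*131^(-1)*1237^( - 1 )*56671^1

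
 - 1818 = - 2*909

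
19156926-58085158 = -38928232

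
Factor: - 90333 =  - 3^2*10037^1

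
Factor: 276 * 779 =215004 = 2^2*3^1*19^1  *23^1*41^1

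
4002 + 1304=5306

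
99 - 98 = 1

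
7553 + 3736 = 11289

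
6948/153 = 772/17 =45.41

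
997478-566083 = 431395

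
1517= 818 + 699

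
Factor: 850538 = 2^1*13^1*32713^1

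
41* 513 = 21033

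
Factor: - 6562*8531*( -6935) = 2^1 * 5^1*17^1 *19^2*73^1*193^1*449^1 = 388224226570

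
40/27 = 40/27 = 1.48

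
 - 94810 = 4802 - 99612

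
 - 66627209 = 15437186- 82064395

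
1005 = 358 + 647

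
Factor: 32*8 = 2^8 = 256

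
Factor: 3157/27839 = 11/97 = 11^1* 97^ (-1)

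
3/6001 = 3/6001 = 0.00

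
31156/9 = 3461  +  7/9= 3461.78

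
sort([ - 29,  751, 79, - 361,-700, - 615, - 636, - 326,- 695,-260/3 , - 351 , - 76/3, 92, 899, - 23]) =[ - 700, - 695, - 636, - 615, - 361,- 351, - 326,  -  260/3,-29,- 76/3,  -  23,79,92 , 751 , 899 ]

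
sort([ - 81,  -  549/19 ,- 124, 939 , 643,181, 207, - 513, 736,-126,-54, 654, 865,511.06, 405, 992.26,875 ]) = [-513, -126, -124,-81,-54,  -  549/19, 181 , 207, 405,  511.06  ,  643, 654,  736, 865, 875,939, 992.26 ] 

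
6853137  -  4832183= 2020954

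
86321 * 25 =2158025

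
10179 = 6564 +3615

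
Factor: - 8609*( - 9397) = 80898773 = 8609^1*9397^1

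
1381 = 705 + 676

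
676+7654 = 8330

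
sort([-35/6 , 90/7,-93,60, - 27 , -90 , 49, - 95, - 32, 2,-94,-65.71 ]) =[-95 ,-94,-93 , - 90, - 65.71,-32, - 27,  -  35/6,2, 90/7,49 , 60]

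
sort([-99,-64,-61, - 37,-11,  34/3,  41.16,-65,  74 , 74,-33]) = [-99,-65,-64,-61, - 37, - 33, - 11,34/3,41.16,  74,74 ] 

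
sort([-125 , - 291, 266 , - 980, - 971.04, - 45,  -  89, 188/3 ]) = [ - 980,-971.04, - 291, - 125,-89, - 45,  188/3, 266 ] 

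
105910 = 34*3115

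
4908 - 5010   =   - 102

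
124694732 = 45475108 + 79219624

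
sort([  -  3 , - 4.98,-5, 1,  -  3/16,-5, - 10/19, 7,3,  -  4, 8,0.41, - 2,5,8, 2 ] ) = [  -  5, - 5,-4.98,-4, - 3, - 2,  -  10/19,  -  3/16, 0.41, 1,2,3, 5, 7,  8, 8]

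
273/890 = 273/890=0.31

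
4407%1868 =671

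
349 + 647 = 996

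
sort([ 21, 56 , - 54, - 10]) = [ - 54, - 10 , 21,56]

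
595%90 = 55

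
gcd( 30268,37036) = 188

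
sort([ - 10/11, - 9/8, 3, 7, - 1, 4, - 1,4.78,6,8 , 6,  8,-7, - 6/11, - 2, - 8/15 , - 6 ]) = [ - 7, - 6,  -  2, - 9/8, - 1,  -  1, - 10/11, - 6/11, - 8/15, 3, 4, 4.78, 6, 6, 7,  8, 8]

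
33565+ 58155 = 91720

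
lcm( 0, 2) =0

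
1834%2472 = 1834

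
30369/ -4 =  - 30369/4  =  - 7592.25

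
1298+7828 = 9126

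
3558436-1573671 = 1984765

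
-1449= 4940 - 6389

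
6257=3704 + 2553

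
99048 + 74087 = 173135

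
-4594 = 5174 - 9768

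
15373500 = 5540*2775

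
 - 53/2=- 27 + 1/2 = - 26.50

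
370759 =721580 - 350821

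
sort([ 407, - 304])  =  [  -  304, 407] 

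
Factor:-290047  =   - 290047^1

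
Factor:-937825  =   - 5^2*7^1*23^1*233^1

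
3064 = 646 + 2418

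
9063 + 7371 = 16434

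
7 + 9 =16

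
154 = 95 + 59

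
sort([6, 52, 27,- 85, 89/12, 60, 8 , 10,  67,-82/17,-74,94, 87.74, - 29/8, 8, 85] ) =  [-85,-74, - 82/17,-29/8, 6, 89/12,  8, 8,10, 27,  52, 60,67, 85, 87.74, 94] 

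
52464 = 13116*4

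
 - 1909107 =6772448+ - 8681555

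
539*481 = 259259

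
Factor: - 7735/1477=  - 5^1*13^1 *17^1* 211^( - 1)=- 1105/211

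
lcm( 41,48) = 1968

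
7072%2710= 1652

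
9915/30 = 661/2  =  330.50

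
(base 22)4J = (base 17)65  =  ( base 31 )3E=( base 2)1101011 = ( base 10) 107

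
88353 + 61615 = 149968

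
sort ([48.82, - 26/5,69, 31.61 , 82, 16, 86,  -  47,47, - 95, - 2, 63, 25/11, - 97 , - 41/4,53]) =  [ - 97, - 95, - 47, -41/4, - 26/5, - 2, 25/11, 16, 31.61, 47,48.82, 53, 63, 69, 82, 86] 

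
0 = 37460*0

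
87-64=23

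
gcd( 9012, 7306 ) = 2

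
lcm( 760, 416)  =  39520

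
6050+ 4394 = 10444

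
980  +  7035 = 8015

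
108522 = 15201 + 93321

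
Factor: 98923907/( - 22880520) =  - 2^( - 3 )*3^( - 2)*5^ ( - 1 )  *13^( - 1 )*4889^( - 1)*7723^1*12809^1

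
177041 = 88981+88060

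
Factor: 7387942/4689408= 3693971/2344704 = 2^( - 8) *3^( - 1 )*43^(-1)*71^( - 1)* 227^1*16273^1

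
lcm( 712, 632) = 56248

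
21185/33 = 21185/33 = 641.97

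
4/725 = 4/725= 0.01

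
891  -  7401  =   -6510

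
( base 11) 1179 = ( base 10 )1538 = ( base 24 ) 2g2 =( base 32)1g2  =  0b11000000010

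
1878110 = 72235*26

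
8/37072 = 1/4634 = 0.00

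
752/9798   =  376/4899 = 0.08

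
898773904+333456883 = 1232230787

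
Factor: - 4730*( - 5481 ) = 2^1*3^3*5^1*7^1*11^1*29^1*43^1= 25925130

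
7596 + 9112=16708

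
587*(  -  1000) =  - 587000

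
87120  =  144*605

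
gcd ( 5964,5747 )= 7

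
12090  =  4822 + 7268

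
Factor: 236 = 2^2*59^1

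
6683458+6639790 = 13323248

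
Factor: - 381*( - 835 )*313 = 3^1*5^1*127^1 * 167^1*313^1 = 99576255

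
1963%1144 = 819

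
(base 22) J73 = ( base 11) 7033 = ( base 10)9353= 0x2489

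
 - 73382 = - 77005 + 3623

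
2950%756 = 682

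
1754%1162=592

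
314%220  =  94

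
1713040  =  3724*460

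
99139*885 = 87738015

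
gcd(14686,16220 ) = 2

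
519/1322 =519/1322= 0.39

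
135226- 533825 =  - 398599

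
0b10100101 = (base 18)93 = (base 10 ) 165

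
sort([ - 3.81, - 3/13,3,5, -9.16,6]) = [ - 9.16,-3.81,-3/13,3,5 , 6 ] 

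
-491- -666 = 175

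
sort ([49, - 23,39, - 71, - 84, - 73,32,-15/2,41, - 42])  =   [ - 84, - 73, - 71, - 42 , - 23, - 15/2,32,39,41,  49 ] 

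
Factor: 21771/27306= 59/74=2^( - 1)*37^(- 1)*59^1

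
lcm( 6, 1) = 6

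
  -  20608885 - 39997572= -60606457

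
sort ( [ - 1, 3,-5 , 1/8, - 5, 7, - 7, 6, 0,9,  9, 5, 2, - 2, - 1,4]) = [ - 7, - 5,-5, - 2 ,  -  1, - 1, 0,1/8, 2,3, 4, 5, 6,7,9, 9]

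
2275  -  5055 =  - 2780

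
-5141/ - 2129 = 2 + 883/2129 = 2.41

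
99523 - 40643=58880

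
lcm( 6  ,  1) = 6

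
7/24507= 1/3501 = 0.00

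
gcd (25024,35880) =184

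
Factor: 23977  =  23977^1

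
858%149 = 113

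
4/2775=4/2775= 0.00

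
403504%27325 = 20954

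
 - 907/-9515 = 907/9515 = 0.10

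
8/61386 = 4/30693 = 0.00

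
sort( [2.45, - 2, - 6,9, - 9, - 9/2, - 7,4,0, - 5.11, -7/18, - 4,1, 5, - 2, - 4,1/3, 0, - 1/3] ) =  [ - 9, - 7, - 6, - 5.11 , - 9/2, - 4,-4 , - 2,  -  2, - 7/18, -1/3, 0,0, 1/3,1,2.45,4, 5, 9]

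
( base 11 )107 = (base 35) 3n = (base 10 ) 128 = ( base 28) 4G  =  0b10000000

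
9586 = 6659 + 2927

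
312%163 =149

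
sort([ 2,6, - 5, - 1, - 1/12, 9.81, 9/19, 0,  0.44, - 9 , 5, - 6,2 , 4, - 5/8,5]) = [-9, - 6, - 5, - 1,  -  5/8, - 1/12,0, 0.44, 9/19,2, 2,4, 5, 5,6,9.81]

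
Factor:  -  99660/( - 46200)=2^(  -  1)*5^(  -  1)*7^( - 1)*151^1=151/70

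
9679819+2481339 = 12161158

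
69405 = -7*( - 9915 ) 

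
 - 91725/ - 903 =30575/301=101.58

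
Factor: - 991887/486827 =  - 3^1*11^(- 1 )*13^1*29^1*877^1*44257^( - 1 )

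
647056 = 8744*74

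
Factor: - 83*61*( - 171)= 865773 = 3^2*19^1 * 61^1 * 83^1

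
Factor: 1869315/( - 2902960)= -2^( - 4)*3^1 *7^1 * 19^1*131^( - 1) *277^( - 1 )*937^1 = - 373863/580592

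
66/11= 6 = 6.00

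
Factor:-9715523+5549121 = -4166402 = -2^1*73^1 * 28537^1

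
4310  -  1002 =3308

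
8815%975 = 40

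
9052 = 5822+3230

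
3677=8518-4841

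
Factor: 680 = 2^3 * 5^1*17^1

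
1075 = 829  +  246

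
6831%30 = 21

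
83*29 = 2407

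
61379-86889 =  - 25510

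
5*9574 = 47870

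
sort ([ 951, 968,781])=[ 781,951,968]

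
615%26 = 17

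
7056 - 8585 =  - 1529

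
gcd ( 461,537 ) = 1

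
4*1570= 6280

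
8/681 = 8/681 = 0.01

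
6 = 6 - 0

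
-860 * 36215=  -31144900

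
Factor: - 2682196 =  - 2^2*11^1*47^1*1297^1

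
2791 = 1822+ 969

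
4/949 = 4/949 = 0.00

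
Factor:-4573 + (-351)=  - 4924 = -  2^2 * 1231^1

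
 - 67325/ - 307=219 + 92/307=   219.30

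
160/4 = 40 = 40.00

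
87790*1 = 87790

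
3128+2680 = 5808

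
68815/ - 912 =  - 76  +  497/912 =- 75.46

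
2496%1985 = 511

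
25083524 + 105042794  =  130126318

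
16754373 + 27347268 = 44101641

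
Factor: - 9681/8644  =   - 2^ ( - 2)*3^1*7^1*461^1*2161^( - 1)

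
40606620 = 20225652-  -  20380968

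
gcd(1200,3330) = 30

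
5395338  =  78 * 69171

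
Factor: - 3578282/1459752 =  - 2^( - 2)*3^( - 1)*7^( - 1)*461^1*3881^1*8689^( - 1 ) = - 1789141/729876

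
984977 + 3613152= 4598129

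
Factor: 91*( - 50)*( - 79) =359450 = 2^1*5^2*7^1*13^1*79^1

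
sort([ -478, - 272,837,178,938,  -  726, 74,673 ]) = [ -726,  -  478  ,-272, 74 , 178,673, 837 , 938] 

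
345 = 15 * 23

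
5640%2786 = 68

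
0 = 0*899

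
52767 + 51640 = 104407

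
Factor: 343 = 7^3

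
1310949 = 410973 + 899976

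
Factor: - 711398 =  - 2^1*19^1*97^1*193^1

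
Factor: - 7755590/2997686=-5^1 * 173^1 * 4483^1 * 1498843^( - 1) = - 3877795/1498843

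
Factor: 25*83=2075 = 5^2* 83^1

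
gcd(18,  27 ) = 9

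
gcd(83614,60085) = 1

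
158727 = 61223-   -  97504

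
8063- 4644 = 3419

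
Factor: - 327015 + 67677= -259338= - 2^1*3^1 * 43223^1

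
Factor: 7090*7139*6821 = 345248393710=2^1*5^1*11^2*19^1*59^1 * 359^1* 709^1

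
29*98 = 2842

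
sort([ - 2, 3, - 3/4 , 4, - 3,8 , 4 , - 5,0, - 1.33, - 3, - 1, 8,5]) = [ -5,  -  3, - 3 , - 2,-1.33 , -1,- 3/4,  0, 3, 4,4 , 5 , 8,  8 ]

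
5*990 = 4950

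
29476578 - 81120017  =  -51643439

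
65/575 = 13/115 = 0.11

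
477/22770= 53/2530 = 0.02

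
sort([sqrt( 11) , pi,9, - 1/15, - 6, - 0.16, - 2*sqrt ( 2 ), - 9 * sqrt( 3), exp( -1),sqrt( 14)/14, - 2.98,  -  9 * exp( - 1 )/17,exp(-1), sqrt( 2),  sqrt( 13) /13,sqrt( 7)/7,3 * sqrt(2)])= [ - 9*sqrt( 3 ), - 6, - 2.98, - 2*sqrt( 2), - 9*exp( - 1)/17,-0.16,-1/15,sqrt( 14)/14,sqrt (13 ) /13,exp(-1 ), exp(-1 ), sqrt( 7)/7, sqrt( 2 ), pi,sqrt( 11),3 * sqrt( 2 ), 9]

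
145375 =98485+46890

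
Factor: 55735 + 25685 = 81420  =  2^2*3^1 *5^1 * 23^1 *59^1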